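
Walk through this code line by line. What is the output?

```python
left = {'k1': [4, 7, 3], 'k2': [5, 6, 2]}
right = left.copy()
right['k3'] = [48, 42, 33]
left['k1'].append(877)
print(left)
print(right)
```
{'k1': [4, 7, 3, 877], 'k2': [5, 6, 2]}
{'k1': [4, 7, 3, 877], 'k2': [5, 6, 2], 'k3': [48, 42, 33]}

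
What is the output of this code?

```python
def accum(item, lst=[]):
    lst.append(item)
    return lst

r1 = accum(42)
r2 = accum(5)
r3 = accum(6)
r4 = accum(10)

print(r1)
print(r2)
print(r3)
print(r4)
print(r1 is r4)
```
[42, 5, 6, 10]
[42, 5, 6, 10]
[42, 5, 6, 10]
[42, 5, 6, 10]
True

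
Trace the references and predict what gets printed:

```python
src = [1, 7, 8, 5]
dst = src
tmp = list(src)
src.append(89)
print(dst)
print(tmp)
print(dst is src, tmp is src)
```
[1, 7, 8, 5, 89]
[1, 7, 8, 5]
True False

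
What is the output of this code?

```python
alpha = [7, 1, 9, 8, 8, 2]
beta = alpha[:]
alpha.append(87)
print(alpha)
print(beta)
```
[7, 1, 9, 8, 8, 2, 87]
[7, 1, 9, 8, 8, 2]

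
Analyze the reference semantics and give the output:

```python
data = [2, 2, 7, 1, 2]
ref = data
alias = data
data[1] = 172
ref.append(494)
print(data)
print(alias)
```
[2, 172, 7, 1, 2, 494]
[2, 172, 7, 1, 2, 494]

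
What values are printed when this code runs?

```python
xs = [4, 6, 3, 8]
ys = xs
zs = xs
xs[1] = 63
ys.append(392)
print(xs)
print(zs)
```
[4, 63, 3, 8, 392]
[4, 63, 3, 8, 392]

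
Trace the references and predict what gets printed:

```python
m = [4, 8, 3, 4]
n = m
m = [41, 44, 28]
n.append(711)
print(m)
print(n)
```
[41, 44, 28]
[4, 8, 3, 4, 711]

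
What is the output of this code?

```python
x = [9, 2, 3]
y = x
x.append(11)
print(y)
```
[9, 2, 3, 11]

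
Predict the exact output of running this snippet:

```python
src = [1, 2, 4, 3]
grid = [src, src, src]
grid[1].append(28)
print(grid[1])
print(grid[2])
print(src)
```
[1, 2, 4, 3, 28]
[1, 2, 4, 3, 28]
[1, 2, 4, 3, 28]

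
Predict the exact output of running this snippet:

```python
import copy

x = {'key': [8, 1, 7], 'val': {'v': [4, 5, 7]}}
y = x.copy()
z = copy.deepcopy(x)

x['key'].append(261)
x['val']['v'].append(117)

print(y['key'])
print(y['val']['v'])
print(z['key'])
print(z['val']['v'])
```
[8, 1, 7, 261]
[4, 5, 7, 117]
[8, 1, 7]
[4, 5, 7]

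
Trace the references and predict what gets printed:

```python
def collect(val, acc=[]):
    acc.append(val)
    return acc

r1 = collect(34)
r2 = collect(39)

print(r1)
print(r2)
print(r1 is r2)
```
[34, 39]
[34, 39]
True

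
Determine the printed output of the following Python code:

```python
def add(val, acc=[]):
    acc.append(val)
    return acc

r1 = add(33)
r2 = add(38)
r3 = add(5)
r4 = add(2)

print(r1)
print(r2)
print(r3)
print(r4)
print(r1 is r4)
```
[33, 38, 5, 2]
[33, 38, 5, 2]
[33, 38, 5, 2]
[33, 38, 5, 2]
True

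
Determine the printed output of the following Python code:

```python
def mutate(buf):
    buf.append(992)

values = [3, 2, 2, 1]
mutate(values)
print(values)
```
[3, 2, 2, 1, 992]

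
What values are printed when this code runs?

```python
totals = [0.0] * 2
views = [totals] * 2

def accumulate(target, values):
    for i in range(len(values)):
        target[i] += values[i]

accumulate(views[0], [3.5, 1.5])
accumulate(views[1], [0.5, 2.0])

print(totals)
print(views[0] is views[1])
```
[4.0, 3.5]
True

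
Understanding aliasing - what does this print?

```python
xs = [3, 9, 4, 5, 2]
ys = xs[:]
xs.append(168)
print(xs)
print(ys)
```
[3, 9, 4, 5, 2, 168]
[3, 9, 4, 5, 2]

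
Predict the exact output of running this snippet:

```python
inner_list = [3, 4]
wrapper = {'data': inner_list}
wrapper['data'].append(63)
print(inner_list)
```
[3, 4, 63]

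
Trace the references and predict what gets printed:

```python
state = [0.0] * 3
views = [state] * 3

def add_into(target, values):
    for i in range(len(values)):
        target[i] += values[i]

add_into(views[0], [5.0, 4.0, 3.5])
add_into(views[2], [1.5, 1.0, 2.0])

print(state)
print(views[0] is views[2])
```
[6.5, 5.0, 5.5]
True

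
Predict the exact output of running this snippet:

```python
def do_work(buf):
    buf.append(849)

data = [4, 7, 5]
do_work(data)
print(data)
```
[4, 7, 5, 849]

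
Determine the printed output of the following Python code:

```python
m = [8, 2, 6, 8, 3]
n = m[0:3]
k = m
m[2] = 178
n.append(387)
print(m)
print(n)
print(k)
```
[8, 2, 178, 8, 3]
[8, 2, 6, 387]
[8, 2, 178, 8, 3]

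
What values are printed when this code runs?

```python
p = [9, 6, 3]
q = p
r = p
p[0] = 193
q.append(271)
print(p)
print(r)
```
[193, 6, 3, 271]
[193, 6, 3, 271]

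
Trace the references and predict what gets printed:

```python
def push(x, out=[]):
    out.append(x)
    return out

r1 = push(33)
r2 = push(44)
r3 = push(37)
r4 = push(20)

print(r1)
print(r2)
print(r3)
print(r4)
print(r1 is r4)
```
[33, 44, 37, 20]
[33, 44, 37, 20]
[33, 44, 37, 20]
[33, 44, 37, 20]
True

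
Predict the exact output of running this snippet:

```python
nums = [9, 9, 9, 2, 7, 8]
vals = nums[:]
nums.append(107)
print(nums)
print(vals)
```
[9, 9, 9, 2, 7, 8, 107]
[9, 9, 9, 2, 7, 8]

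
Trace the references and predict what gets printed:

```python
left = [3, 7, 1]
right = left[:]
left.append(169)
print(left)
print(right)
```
[3, 7, 1, 169]
[3, 7, 1]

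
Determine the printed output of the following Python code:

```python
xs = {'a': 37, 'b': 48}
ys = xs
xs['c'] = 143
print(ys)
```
{'a': 37, 'b': 48, 'c': 143}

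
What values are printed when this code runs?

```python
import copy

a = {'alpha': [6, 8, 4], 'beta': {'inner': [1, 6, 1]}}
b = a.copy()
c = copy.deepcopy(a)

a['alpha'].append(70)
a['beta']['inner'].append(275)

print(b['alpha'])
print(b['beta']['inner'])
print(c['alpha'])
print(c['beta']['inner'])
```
[6, 8, 4, 70]
[1, 6, 1, 275]
[6, 8, 4]
[1, 6, 1]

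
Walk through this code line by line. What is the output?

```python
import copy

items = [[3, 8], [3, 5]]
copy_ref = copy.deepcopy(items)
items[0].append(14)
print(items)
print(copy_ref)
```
[[3, 8, 14], [3, 5]]
[[3, 8], [3, 5]]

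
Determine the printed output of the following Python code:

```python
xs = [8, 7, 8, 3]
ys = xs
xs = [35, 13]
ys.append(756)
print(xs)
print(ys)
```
[35, 13]
[8, 7, 8, 3, 756]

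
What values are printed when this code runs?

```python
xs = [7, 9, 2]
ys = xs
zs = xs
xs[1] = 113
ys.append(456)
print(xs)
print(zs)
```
[7, 113, 2, 456]
[7, 113, 2, 456]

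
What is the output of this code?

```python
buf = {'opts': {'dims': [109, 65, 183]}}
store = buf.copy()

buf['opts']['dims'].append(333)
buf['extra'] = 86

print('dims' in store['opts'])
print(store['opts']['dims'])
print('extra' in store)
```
True
[109, 65, 183, 333]
False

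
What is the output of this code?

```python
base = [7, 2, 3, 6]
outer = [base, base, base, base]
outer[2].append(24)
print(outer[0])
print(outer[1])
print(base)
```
[7, 2, 3, 6, 24]
[7, 2, 3, 6, 24]
[7, 2, 3, 6, 24]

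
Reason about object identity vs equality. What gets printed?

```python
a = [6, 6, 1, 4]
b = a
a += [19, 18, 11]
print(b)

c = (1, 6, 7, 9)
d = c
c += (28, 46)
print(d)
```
[6, 6, 1, 4, 19, 18, 11]
(1, 6, 7, 9)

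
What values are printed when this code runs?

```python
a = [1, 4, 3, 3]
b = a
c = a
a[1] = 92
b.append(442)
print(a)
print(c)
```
[1, 92, 3, 3, 442]
[1, 92, 3, 3, 442]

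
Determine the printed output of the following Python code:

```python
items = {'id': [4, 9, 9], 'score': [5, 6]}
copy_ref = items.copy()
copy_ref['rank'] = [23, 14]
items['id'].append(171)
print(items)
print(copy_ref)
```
{'id': [4, 9, 9, 171], 'score': [5, 6]}
{'id': [4, 9, 9, 171], 'score': [5, 6], 'rank': [23, 14]}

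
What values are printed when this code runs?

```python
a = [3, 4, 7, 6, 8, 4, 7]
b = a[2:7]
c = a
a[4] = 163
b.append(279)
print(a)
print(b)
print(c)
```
[3, 4, 7, 6, 163, 4, 7]
[7, 6, 8, 4, 7, 279]
[3, 4, 7, 6, 163, 4, 7]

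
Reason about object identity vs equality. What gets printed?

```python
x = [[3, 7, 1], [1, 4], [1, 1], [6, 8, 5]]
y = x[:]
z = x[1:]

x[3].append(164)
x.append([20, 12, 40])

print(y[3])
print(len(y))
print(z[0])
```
[6, 8, 5, 164]
4
[1, 4]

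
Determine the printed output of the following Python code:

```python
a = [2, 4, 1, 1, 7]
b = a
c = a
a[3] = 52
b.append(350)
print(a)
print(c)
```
[2, 4, 1, 52, 7, 350]
[2, 4, 1, 52, 7, 350]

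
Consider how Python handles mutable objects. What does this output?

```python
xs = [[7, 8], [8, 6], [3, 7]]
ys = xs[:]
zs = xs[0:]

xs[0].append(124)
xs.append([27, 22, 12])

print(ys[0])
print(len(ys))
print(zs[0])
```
[7, 8, 124]
3
[7, 8, 124]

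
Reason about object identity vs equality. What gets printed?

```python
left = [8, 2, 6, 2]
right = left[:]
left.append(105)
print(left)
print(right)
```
[8, 2, 6, 2, 105]
[8, 2, 6, 2]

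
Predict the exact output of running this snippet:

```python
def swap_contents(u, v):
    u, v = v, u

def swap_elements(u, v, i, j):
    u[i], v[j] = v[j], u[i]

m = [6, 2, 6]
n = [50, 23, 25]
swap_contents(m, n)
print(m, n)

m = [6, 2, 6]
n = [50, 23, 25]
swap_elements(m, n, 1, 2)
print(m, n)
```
[6, 2, 6] [50, 23, 25]
[6, 25, 6] [50, 23, 2]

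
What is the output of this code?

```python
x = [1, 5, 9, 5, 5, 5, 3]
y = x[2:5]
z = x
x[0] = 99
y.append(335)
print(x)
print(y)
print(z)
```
[99, 5, 9, 5, 5, 5, 3]
[9, 5, 5, 335]
[99, 5, 9, 5, 5, 5, 3]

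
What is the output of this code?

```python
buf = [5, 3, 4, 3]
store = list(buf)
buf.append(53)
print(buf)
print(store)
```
[5, 3, 4, 3, 53]
[5, 3, 4, 3]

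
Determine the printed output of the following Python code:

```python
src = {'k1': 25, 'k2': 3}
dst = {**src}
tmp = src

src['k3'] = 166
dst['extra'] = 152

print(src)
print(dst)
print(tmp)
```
{'k1': 25, 'k2': 3, 'k3': 166}
{'k1': 25, 'k2': 3, 'extra': 152}
{'k1': 25, 'k2': 3, 'k3': 166}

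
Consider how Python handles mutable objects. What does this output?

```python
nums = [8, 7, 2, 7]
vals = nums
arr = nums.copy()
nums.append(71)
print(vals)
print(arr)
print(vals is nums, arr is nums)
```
[8, 7, 2, 7, 71]
[8, 7, 2, 7]
True False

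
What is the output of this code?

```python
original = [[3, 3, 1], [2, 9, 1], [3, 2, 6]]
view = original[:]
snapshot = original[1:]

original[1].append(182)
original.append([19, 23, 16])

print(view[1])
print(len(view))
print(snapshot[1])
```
[2, 9, 1, 182]
3
[3, 2, 6]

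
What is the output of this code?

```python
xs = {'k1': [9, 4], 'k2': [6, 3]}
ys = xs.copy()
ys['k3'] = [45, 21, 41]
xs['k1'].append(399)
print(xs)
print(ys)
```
{'k1': [9, 4, 399], 'k2': [6, 3]}
{'k1': [9, 4, 399], 'k2': [6, 3], 'k3': [45, 21, 41]}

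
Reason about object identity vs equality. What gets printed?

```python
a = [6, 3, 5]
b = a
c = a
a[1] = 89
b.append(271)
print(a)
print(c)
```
[6, 89, 5, 271]
[6, 89, 5, 271]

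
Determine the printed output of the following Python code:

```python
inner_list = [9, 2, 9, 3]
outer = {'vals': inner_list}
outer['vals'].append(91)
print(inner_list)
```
[9, 2, 9, 3, 91]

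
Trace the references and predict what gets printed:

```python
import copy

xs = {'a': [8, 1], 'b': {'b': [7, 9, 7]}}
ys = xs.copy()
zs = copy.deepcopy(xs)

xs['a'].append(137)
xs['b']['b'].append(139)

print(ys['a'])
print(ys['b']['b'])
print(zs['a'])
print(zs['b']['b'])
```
[8, 1, 137]
[7, 9, 7, 139]
[8, 1]
[7, 9, 7]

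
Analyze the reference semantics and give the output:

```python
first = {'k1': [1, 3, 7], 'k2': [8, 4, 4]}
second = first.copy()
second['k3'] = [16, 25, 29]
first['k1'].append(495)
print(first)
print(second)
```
{'k1': [1, 3, 7, 495], 'k2': [8, 4, 4]}
{'k1': [1, 3, 7, 495], 'k2': [8, 4, 4], 'k3': [16, 25, 29]}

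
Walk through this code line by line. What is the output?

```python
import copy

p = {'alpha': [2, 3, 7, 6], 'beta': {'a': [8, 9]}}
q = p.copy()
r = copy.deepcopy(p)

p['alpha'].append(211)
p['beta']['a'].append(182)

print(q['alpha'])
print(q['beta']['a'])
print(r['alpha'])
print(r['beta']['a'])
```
[2, 3, 7, 6, 211]
[8, 9, 182]
[2, 3, 7, 6]
[8, 9]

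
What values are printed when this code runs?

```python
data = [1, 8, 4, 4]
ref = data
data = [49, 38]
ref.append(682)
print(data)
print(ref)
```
[49, 38]
[1, 8, 4, 4, 682]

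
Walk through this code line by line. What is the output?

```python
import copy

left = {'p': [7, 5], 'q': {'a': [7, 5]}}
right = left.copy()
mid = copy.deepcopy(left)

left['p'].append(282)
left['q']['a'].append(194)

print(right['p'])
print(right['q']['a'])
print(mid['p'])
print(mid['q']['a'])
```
[7, 5, 282]
[7, 5, 194]
[7, 5]
[7, 5]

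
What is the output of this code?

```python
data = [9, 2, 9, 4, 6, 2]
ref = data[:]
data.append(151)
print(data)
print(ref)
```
[9, 2, 9, 4, 6, 2, 151]
[9, 2, 9, 4, 6, 2]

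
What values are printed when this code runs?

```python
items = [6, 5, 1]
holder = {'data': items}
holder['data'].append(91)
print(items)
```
[6, 5, 1, 91]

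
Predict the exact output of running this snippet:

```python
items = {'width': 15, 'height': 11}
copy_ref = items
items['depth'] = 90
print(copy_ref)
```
{'width': 15, 'height': 11, 'depth': 90}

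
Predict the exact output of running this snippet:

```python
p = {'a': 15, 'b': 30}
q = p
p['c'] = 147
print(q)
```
{'a': 15, 'b': 30, 'c': 147}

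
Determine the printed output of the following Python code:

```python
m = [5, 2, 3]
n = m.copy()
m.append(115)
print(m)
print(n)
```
[5, 2, 3, 115]
[5, 2, 3]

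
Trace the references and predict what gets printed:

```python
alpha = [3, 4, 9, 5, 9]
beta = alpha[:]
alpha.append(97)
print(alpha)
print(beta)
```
[3, 4, 9, 5, 9, 97]
[3, 4, 9, 5, 9]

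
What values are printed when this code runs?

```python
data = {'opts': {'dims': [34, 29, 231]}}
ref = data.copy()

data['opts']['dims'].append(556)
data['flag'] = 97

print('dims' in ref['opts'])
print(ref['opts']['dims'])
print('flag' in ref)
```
True
[34, 29, 231, 556]
False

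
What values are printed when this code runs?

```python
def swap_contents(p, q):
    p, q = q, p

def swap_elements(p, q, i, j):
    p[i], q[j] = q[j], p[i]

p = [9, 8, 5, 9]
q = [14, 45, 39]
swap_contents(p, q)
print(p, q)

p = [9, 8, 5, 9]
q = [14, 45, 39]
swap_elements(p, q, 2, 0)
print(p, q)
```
[9, 8, 5, 9] [14, 45, 39]
[9, 8, 14, 9] [5, 45, 39]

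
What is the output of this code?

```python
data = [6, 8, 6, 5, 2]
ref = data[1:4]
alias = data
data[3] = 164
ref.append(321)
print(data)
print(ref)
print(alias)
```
[6, 8, 6, 164, 2]
[8, 6, 5, 321]
[6, 8, 6, 164, 2]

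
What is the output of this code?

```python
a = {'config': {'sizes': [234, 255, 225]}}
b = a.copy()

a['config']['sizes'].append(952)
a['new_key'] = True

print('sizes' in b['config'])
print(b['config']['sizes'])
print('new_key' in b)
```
True
[234, 255, 225, 952]
False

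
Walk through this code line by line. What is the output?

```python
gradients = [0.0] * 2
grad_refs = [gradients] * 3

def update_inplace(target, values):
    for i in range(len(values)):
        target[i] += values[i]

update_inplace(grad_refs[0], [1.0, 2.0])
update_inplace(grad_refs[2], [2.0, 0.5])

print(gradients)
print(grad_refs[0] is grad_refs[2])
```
[3.0, 2.5]
True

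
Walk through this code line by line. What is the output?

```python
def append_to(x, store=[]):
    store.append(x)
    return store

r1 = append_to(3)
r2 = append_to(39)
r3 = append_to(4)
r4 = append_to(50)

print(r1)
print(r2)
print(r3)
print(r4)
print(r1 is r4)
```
[3, 39, 4, 50]
[3, 39, 4, 50]
[3, 39, 4, 50]
[3, 39, 4, 50]
True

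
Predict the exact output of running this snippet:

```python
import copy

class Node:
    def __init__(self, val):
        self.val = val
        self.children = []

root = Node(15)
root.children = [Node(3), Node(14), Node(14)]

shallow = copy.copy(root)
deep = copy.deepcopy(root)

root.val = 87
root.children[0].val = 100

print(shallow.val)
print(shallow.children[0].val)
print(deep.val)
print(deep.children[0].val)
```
15
100
15
3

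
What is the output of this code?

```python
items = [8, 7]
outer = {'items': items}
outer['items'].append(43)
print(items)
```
[8, 7, 43]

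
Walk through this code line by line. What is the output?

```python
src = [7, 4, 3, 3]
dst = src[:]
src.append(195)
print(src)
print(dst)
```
[7, 4, 3, 3, 195]
[7, 4, 3, 3]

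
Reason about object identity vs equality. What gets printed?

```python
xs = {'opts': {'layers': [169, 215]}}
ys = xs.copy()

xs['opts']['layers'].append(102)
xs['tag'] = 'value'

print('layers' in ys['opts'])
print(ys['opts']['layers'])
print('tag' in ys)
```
True
[169, 215, 102]
False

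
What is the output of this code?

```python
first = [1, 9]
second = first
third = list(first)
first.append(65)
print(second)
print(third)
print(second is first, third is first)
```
[1, 9, 65]
[1, 9]
True False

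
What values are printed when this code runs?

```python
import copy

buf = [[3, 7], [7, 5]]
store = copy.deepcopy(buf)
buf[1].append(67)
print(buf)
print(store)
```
[[3, 7], [7, 5, 67]]
[[3, 7], [7, 5]]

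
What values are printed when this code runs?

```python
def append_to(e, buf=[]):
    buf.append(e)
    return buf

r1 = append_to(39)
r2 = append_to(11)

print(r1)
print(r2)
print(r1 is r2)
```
[39, 11]
[39, 11]
True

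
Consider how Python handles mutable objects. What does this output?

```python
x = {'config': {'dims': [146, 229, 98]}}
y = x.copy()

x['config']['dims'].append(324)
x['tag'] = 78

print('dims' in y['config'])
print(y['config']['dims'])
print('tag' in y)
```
True
[146, 229, 98, 324]
False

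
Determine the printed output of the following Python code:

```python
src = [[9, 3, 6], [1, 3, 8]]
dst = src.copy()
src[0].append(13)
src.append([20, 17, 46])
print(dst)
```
[[9, 3, 6, 13], [1, 3, 8]]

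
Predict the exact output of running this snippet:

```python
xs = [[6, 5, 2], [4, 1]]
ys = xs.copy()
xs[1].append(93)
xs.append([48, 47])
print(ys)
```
[[6, 5, 2], [4, 1, 93]]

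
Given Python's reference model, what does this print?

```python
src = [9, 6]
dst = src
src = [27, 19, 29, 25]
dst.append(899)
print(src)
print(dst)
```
[27, 19, 29, 25]
[9, 6, 899]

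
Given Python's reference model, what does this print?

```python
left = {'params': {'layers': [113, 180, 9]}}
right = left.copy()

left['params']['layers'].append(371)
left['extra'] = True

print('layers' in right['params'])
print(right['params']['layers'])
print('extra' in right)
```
True
[113, 180, 9, 371]
False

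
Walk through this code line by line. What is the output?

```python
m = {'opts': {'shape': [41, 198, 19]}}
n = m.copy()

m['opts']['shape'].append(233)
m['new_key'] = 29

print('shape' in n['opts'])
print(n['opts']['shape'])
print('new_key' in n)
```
True
[41, 198, 19, 233]
False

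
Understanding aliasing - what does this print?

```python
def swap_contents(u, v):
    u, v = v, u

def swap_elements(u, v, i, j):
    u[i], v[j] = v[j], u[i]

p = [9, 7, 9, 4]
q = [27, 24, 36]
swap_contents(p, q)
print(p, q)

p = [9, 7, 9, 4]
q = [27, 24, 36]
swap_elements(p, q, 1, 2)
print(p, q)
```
[9, 7, 9, 4] [27, 24, 36]
[9, 36, 9, 4] [27, 24, 7]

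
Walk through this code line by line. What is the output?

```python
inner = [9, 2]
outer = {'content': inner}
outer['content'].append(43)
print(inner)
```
[9, 2, 43]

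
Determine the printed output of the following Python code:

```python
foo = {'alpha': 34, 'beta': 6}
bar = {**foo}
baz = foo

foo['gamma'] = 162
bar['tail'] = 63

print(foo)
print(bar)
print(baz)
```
{'alpha': 34, 'beta': 6, 'gamma': 162}
{'alpha': 34, 'beta': 6, 'tail': 63}
{'alpha': 34, 'beta': 6, 'gamma': 162}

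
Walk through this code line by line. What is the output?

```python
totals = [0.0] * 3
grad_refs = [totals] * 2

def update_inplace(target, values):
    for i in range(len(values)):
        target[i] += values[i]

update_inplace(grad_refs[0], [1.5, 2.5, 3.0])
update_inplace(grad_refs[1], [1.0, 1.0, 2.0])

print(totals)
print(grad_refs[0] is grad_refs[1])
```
[2.5, 3.5, 5.0]
True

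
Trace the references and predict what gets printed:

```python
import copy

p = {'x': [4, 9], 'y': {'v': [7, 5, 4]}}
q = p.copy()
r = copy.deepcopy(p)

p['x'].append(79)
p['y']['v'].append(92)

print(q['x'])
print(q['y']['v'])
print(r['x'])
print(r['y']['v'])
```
[4, 9, 79]
[7, 5, 4, 92]
[4, 9]
[7, 5, 4]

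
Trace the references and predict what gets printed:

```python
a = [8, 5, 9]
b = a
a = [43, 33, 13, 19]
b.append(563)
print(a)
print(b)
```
[43, 33, 13, 19]
[8, 5, 9, 563]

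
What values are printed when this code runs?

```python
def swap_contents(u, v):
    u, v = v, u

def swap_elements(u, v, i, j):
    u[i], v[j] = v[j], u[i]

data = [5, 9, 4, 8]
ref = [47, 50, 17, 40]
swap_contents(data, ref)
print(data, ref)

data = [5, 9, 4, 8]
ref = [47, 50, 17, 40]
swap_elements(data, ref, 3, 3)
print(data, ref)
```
[5, 9, 4, 8] [47, 50, 17, 40]
[5, 9, 4, 40] [47, 50, 17, 8]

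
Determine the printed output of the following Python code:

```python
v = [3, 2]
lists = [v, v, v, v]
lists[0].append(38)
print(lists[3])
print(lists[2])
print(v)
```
[3, 2, 38]
[3, 2, 38]
[3, 2, 38]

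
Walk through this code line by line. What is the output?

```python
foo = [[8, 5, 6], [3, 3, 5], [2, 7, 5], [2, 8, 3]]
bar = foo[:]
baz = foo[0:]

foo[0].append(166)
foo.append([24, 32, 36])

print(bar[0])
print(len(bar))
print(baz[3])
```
[8, 5, 6, 166]
4
[2, 8, 3]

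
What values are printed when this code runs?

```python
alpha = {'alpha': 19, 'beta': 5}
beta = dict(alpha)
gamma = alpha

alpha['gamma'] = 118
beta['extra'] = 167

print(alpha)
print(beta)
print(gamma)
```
{'alpha': 19, 'beta': 5, 'gamma': 118}
{'alpha': 19, 'beta': 5, 'extra': 167}
{'alpha': 19, 'beta': 5, 'gamma': 118}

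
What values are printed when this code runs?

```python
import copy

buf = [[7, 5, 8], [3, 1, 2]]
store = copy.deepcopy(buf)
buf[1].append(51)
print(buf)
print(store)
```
[[7, 5, 8], [3, 1, 2, 51]]
[[7, 5, 8], [3, 1, 2]]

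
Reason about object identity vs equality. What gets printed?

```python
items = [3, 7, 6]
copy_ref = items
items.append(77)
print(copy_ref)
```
[3, 7, 6, 77]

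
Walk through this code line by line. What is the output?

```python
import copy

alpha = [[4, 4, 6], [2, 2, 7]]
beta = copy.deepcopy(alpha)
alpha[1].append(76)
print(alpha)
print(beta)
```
[[4, 4, 6], [2, 2, 7, 76]]
[[4, 4, 6], [2, 2, 7]]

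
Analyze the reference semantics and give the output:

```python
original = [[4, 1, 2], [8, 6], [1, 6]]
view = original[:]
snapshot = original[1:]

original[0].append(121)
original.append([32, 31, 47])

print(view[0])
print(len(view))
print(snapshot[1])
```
[4, 1, 2, 121]
3
[1, 6]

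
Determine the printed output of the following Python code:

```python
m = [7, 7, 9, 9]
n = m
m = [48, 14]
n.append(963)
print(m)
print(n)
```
[48, 14]
[7, 7, 9, 9, 963]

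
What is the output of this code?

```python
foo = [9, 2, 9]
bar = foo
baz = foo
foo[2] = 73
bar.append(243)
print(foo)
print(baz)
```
[9, 2, 73, 243]
[9, 2, 73, 243]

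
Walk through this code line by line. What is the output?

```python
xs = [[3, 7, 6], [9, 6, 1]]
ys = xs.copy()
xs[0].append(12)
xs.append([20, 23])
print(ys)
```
[[3, 7, 6, 12], [9, 6, 1]]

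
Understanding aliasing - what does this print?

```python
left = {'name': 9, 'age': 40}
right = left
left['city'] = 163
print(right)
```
{'name': 9, 'age': 40, 'city': 163}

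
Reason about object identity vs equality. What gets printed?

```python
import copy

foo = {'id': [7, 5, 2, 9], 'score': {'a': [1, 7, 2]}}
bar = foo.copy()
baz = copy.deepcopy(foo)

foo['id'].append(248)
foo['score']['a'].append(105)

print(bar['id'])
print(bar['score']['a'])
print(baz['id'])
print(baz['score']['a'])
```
[7, 5, 2, 9, 248]
[1, 7, 2, 105]
[7, 5, 2, 9]
[1, 7, 2]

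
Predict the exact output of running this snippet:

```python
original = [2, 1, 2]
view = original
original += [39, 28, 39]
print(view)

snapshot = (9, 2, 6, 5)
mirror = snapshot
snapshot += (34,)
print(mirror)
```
[2, 1, 2, 39, 28, 39]
(9, 2, 6, 5)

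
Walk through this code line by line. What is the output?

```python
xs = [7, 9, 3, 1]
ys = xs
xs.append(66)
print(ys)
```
[7, 9, 3, 1, 66]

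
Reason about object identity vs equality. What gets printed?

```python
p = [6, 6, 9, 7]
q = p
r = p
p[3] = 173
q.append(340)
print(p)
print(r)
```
[6, 6, 9, 173, 340]
[6, 6, 9, 173, 340]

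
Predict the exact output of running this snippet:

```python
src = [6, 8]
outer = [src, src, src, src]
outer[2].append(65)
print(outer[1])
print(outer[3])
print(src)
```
[6, 8, 65]
[6, 8, 65]
[6, 8, 65]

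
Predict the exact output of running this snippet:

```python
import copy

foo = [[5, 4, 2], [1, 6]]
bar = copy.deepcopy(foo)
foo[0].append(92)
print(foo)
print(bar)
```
[[5, 4, 2, 92], [1, 6]]
[[5, 4, 2], [1, 6]]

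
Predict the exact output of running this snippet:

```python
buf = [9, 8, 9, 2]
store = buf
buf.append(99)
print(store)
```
[9, 8, 9, 2, 99]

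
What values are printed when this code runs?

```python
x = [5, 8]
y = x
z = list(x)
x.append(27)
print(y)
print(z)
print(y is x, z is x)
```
[5, 8, 27]
[5, 8]
True False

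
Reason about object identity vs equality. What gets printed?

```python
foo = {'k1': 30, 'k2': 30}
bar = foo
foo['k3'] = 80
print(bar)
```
{'k1': 30, 'k2': 30, 'k3': 80}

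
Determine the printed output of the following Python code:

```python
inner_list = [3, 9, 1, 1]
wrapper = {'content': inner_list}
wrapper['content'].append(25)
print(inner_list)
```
[3, 9, 1, 1, 25]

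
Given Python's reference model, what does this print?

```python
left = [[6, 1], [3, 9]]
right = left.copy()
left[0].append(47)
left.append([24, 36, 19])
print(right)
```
[[6, 1, 47], [3, 9]]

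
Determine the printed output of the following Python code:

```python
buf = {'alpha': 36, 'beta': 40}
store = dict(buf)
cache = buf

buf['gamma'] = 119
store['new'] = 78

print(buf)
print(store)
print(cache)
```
{'alpha': 36, 'beta': 40, 'gamma': 119}
{'alpha': 36, 'beta': 40, 'new': 78}
{'alpha': 36, 'beta': 40, 'gamma': 119}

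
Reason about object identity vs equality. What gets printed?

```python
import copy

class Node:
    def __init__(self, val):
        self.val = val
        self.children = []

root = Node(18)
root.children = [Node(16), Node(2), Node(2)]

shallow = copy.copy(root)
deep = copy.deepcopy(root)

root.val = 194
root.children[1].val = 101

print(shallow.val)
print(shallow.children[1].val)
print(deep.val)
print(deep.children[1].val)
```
18
101
18
2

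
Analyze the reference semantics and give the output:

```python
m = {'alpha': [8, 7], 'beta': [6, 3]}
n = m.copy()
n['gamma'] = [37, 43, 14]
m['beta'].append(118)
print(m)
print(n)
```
{'alpha': [8, 7], 'beta': [6, 3, 118]}
{'alpha': [8, 7], 'beta': [6, 3, 118], 'gamma': [37, 43, 14]}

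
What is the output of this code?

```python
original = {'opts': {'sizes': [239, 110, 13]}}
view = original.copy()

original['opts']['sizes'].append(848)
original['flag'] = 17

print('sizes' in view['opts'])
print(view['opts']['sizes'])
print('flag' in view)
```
True
[239, 110, 13, 848]
False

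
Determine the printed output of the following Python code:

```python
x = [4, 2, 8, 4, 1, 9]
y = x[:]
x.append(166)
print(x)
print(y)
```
[4, 2, 8, 4, 1, 9, 166]
[4, 2, 8, 4, 1, 9]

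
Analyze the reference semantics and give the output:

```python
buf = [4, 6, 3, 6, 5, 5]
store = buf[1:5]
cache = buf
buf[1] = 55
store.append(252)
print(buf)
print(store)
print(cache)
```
[4, 55, 3, 6, 5, 5]
[6, 3, 6, 5, 252]
[4, 55, 3, 6, 5, 5]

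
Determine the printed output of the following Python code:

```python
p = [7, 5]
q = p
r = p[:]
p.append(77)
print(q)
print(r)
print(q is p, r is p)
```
[7, 5, 77]
[7, 5]
True False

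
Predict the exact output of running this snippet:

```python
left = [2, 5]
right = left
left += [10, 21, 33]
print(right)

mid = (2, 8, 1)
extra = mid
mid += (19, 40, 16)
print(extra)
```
[2, 5, 10, 21, 33]
(2, 8, 1)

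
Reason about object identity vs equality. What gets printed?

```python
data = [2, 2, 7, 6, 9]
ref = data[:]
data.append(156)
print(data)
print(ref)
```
[2, 2, 7, 6, 9, 156]
[2, 2, 7, 6, 9]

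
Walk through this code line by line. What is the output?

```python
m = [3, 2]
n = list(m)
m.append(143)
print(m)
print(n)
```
[3, 2, 143]
[3, 2]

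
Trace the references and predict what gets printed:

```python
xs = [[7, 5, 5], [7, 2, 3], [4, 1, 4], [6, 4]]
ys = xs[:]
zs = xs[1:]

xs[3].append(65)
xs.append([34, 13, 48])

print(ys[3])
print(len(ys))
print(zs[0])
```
[6, 4, 65]
4
[7, 2, 3]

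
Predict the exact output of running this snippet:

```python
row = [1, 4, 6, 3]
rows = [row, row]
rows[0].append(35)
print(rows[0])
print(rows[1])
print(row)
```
[1, 4, 6, 3, 35]
[1, 4, 6, 3, 35]
[1, 4, 6, 3, 35]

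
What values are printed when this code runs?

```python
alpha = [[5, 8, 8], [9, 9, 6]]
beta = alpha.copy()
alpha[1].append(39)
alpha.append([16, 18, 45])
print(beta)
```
[[5, 8, 8], [9, 9, 6, 39]]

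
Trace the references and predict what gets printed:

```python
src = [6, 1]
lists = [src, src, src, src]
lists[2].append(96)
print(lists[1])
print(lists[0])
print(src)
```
[6, 1, 96]
[6, 1, 96]
[6, 1, 96]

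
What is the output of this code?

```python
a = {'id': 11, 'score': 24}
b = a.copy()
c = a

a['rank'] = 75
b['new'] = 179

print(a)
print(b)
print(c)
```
{'id': 11, 'score': 24, 'rank': 75}
{'id': 11, 'score': 24, 'new': 179}
{'id': 11, 'score': 24, 'rank': 75}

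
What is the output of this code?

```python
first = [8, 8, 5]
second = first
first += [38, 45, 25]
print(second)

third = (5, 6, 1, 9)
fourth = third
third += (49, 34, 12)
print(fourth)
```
[8, 8, 5, 38, 45, 25]
(5, 6, 1, 9)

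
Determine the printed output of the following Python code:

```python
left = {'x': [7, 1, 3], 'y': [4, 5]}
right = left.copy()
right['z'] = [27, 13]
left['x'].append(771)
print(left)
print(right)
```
{'x': [7, 1, 3, 771], 'y': [4, 5]}
{'x': [7, 1, 3, 771], 'y': [4, 5], 'z': [27, 13]}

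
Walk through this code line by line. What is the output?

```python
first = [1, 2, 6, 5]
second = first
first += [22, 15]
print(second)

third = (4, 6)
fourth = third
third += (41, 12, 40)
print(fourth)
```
[1, 2, 6, 5, 22, 15]
(4, 6)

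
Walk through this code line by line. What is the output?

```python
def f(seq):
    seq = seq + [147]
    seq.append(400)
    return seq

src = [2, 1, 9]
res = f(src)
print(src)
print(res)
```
[2, 1, 9]
[2, 1, 9, 147, 400]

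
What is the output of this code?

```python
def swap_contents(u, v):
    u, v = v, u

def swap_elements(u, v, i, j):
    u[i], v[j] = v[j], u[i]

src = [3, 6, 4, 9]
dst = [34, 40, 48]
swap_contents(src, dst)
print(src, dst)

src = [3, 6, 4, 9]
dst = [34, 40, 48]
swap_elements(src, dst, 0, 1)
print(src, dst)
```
[3, 6, 4, 9] [34, 40, 48]
[40, 6, 4, 9] [34, 3, 48]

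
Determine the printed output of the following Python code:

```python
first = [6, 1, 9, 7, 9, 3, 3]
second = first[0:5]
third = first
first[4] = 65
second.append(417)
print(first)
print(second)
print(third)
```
[6, 1, 9, 7, 65, 3, 3]
[6, 1, 9, 7, 9, 417]
[6, 1, 9, 7, 65, 3, 3]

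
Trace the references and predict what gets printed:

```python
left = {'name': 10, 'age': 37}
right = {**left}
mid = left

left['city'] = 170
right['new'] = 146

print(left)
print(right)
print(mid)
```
{'name': 10, 'age': 37, 'city': 170}
{'name': 10, 'age': 37, 'new': 146}
{'name': 10, 'age': 37, 'city': 170}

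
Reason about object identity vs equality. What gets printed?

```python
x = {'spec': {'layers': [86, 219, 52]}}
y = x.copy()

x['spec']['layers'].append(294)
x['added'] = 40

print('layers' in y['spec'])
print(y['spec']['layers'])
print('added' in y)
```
True
[86, 219, 52, 294]
False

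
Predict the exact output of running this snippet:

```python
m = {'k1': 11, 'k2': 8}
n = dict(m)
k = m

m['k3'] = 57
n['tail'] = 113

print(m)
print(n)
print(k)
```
{'k1': 11, 'k2': 8, 'k3': 57}
{'k1': 11, 'k2': 8, 'tail': 113}
{'k1': 11, 'k2': 8, 'k3': 57}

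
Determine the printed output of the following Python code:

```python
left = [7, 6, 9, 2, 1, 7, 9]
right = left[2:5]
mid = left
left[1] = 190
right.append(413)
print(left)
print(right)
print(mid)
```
[7, 190, 9, 2, 1, 7, 9]
[9, 2, 1, 413]
[7, 190, 9, 2, 1, 7, 9]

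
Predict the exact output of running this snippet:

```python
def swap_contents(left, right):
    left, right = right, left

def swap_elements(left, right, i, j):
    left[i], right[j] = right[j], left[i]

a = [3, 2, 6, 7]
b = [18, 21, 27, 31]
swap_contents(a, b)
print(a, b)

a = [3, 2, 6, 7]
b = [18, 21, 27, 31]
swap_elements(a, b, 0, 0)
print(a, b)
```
[3, 2, 6, 7] [18, 21, 27, 31]
[18, 2, 6, 7] [3, 21, 27, 31]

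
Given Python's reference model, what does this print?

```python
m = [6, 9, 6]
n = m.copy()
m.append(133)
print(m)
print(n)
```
[6, 9, 6, 133]
[6, 9, 6]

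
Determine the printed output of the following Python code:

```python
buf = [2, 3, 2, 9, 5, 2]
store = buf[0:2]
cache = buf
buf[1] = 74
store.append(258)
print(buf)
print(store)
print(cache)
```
[2, 74, 2, 9, 5, 2]
[2, 3, 258]
[2, 74, 2, 9, 5, 2]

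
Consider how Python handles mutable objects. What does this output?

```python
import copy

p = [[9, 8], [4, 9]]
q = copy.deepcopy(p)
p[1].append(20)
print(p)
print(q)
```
[[9, 8], [4, 9, 20]]
[[9, 8], [4, 9]]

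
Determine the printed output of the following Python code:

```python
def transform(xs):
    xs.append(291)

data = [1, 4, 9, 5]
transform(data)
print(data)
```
[1, 4, 9, 5, 291]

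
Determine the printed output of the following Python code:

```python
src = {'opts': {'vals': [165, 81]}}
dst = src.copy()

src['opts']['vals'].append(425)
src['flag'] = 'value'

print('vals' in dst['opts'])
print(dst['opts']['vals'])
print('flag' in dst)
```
True
[165, 81, 425]
False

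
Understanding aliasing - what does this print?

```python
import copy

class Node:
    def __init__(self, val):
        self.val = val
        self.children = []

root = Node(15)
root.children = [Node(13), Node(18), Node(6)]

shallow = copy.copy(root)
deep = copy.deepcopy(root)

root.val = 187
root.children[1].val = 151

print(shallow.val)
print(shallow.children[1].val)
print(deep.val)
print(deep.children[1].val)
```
15
151
15
18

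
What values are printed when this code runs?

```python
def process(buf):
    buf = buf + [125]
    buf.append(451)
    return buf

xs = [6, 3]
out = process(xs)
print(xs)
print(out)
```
[6, 3]
[6, 3, 125, 451]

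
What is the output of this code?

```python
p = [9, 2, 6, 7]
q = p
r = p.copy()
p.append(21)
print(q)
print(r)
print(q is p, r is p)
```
[9, 2, 6, 7, 21]
[9, 2, 6, 7]
True False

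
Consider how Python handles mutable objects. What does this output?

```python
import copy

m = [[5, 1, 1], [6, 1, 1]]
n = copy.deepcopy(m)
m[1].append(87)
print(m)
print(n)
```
[[5, 1, 1], [6, 1, 1, 87]]
[[5, 1, 1], [6, 1, 1]]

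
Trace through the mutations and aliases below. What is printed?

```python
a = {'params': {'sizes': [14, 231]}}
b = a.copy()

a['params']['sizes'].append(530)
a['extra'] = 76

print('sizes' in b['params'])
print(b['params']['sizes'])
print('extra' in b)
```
True
[14, 231, 530]
False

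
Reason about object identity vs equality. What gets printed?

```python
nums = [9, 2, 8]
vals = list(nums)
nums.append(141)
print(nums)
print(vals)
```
[9, 2, 8, 141]
[9, 2, 8]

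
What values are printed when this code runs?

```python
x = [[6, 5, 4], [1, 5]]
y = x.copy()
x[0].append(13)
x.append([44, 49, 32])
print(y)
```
[[6, 5, 4, 13], [1, 5]]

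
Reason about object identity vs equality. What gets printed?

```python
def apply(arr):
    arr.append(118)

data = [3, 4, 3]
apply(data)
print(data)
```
[3, 4, 3, 118]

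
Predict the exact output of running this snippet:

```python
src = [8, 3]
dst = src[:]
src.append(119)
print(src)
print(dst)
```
[8, 3, 119]
[8, 3]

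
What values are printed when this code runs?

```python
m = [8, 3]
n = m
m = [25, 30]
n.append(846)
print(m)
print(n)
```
[25, 30]
[8, 3, 846]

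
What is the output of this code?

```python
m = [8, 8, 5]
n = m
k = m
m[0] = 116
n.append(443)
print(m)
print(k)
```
[116, 8, 5, 443]
[116, 8, 5, 443]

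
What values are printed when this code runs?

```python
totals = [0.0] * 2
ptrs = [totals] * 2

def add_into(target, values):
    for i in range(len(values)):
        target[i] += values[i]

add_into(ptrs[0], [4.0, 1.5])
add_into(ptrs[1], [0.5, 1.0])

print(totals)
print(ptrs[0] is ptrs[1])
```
[4.5, 2.5]
True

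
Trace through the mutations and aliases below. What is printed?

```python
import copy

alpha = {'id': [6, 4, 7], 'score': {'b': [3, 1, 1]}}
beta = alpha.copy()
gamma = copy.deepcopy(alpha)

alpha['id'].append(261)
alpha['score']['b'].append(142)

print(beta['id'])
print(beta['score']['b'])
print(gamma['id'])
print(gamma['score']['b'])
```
[6, 4, 7, 261]
[3, 1, 1, 142]
[6, 4, 7]
[3, 1, 1]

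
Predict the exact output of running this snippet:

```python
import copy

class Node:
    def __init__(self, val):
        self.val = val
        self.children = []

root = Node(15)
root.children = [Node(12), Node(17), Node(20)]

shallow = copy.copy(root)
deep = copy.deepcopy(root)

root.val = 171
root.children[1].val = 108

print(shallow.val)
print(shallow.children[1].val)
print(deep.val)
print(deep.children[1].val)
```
15
108
15
17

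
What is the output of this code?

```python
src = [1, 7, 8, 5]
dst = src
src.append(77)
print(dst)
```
[1, 7, 8, 5, 77]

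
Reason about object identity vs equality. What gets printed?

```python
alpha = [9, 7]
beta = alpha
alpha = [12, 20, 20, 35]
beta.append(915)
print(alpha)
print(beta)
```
[12, 20, 20, 35]
[9, 7, 915]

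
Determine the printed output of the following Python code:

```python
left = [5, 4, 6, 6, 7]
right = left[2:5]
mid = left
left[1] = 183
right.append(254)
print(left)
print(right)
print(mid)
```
[5, 183, 6, 6, 7]
[6, 6, 7, 254]
[5, 183, 6, 6, 7]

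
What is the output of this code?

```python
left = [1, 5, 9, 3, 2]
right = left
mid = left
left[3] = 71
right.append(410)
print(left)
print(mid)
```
[1, 5, 9, 71, 2, 410]
[1, 5, 9, 71, 2, 410]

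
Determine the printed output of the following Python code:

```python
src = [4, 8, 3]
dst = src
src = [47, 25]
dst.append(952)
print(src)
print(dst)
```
[47, 25]
[4, 8, 3, 952]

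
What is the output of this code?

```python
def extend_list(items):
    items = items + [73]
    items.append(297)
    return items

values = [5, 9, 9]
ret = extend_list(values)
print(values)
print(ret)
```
[5, 9, 9]
[5, 9, 9, 73, 297]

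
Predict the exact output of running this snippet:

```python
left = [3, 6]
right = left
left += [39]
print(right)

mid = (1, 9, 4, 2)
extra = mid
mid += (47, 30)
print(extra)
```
[3, 6, 39]
(1, 9, 4, 2)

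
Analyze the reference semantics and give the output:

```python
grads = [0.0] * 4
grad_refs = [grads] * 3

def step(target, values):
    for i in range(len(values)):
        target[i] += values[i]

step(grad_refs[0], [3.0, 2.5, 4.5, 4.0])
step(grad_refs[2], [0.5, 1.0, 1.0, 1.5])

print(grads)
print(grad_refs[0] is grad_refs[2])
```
[3.5, 3.5, 5.5, 5.5]
True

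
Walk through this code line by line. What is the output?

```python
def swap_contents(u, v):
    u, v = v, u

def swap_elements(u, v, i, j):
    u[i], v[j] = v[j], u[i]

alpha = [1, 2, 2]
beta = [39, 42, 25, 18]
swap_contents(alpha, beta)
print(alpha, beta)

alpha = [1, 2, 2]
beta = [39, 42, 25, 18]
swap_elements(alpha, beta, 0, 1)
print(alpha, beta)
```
[1, 2, 2] [39, 42, 25, 18]
[42, 2, 2] [39, 1, 25, 18]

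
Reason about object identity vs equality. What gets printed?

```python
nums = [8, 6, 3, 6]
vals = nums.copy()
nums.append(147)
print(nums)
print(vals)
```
[8, 6, 3, 6, 147]
[8, 6, 3, 6]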